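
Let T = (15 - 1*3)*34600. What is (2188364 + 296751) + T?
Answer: 2900315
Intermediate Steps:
T = 415200 (T = (15 - 3)*34600 = 12*34600 = 415200)
(2188364 + 296751) + T = (2188364 + 296751) + 415200 = 2485115 + 415200 = 2900315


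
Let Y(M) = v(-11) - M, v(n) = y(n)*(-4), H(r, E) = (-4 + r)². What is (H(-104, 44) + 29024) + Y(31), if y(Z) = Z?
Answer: 40701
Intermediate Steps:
v(n) = -4*n (v(n) = n*(-4) = -4*n)
Y(M) = 44 - M (Y(M) = -4*(-11) - M = 44 - M)
(H(-104, 44) + 29024) + Y(31) = ((-4 - 104)² + 29024) + (44 - 1*31) = ((-108)² + 29024) + (44 - 31) = (11664 + 29024) + 13 = 40688 + 13 = 40701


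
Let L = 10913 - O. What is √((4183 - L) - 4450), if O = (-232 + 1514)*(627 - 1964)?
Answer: I*√1725214 ≈ 1313.5*I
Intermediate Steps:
O = -1714034 (O = 1282*(-1337) = -1714034)
L = 1724947 (L = 10913 - 1*(-1714034) = 10913 + 1714034 = 1724947)
√((4183 - L) - 4450) = √((4183 - 1*1724947) - 4450) = √((4183 - 1724947) - 4450) = √(-1720764 - 4450) = √(-1725214) = I*√1725214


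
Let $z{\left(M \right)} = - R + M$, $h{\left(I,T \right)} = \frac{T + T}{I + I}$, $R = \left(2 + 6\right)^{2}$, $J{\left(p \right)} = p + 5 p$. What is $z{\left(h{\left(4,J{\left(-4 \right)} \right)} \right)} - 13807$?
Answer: $-13877$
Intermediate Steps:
$J{\left(p \right)} = 6 p$
$R = 64$ ($R = 8^{2} = 64$)
$h{\left(I,T \right)} = \frac{T}{I}$ ($h{\left(I,T \right)} = \frac{2 T}{2 I} = 2 T \frac{1}{2 I} = \frac{T}{I}$)
$z{\left(M \right)} = -64 + M$ ($z{\left(M \right)} = \left(-1\right) 64 + M = -64 + M$)
$z{\left(h{\left(4,J{\left(-4 \right)} \right)} \right)} - 13807 = \left(-64 + \frac{6 \left(-4\right)}{4}\right) - 13807 = \left(-64 - 6\right) - 13807 = -70 - 13807 = -13877$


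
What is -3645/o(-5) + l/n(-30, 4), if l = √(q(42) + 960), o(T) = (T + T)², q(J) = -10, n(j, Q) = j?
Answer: -729/20 - √38/6 ≈ -37.477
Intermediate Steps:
o(T) = 4*T² (o(T) = (2*T)² = 4*T²)
l = 5*√38 (l = √(-10 + 960) = √950 = 5*√38 ≈ 30.822)
-3645/o(-5) + l/n(-30, 4) = -3645/(4*(-5)²) + (5*√38)/(-30) = -3645/(4*25) + (5*√38)*(-1/30) = -3645/100 - √38/6 = -3645*1/100 - √38/6 = -729/20 - √38/6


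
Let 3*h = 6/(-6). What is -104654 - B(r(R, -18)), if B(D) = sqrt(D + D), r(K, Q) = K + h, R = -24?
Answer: -104654 - I*sqrt(438)/3 ≈ -1.0465e+5 - 6.9762*I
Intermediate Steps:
h = -1/3 (h = (6/(-6))/3 = (6*(-1/6))/3 = (1/3)*(-1) = -1/3 ≈ -0.33333)
r(K, Q) = -1/3 + K (r(K, Q) = K - 1/3 = -1/3 + K)
B(D) = sqrt(2)*sqrt(D) (B(D) = sqrt(2*D) = sqrt(2)*sqrt(D))
-104654 - B(r(R, -18)) = -104654 - sqrt(2)*sqrt(-1/3 - 24) = -104654 - sqrt(2)*sqrt(-73/3) = -104654 - sqrt(2)*I*sqrt(219)/3 = -104654 - I*sqrt(438)/3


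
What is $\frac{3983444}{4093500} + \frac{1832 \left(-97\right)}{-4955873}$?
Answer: $\frac{5117218472653}{5071716531375} \approx 1.009$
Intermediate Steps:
$\frac{3983444}{4093500} + \frac{1832 \left(-97\right)}{-4955873} = 3983444 \cdot \frac{1}{4093500} - - \frac{177704}{4955873} = \frac{995861}{1023375} + \frac{177704}{4955873} = \frac{5117218472653}{5071716531375}$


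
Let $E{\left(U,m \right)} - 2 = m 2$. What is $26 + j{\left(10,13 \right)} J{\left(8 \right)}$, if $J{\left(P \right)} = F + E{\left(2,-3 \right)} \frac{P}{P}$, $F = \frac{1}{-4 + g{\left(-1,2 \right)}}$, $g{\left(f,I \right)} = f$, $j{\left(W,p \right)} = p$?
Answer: $- \frac{143}{5} \approx -28.6$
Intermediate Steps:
$E{\left(U,m \right)} = 2 + 2 m$ ($E{\left(U,m \right)} = 2 + m 2 = 2 + 2 m$)
$F = - \frac{1}{5}$ ($F = \frac{1}{-4 - 1} = \frac{1}{-5} = - \frac{1}{5} \approx -0.2$)
$J{\left(P \right)} = - \frac{21}{5}$ ($J{\left(P \right)} = - \frac{1}{5} + \left(2 + 2 \left(-3\right)\right) \frac{P}{P} = - \frac{1}{5} + \left(2 - 6\right) 1 = - \frac{1}{5} - 4 = - \frac{21}{5}$)
$26 + j{\left(10,13 \right)} J{\left(8 \right)} = 26 + 13 \left(- \frac{21}{5}\right) = 26 - \frac{273}{5} = - \frac{143}{5}$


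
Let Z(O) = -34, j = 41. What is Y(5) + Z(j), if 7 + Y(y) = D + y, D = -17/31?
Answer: -1133/31 ≈ -36.548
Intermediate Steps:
D = -17/31 (D = -17*1/31 = -17/31 ≈ -0.54839)
Y(y) = -234/31 + y (Y(y) = -7 + (-17/31 + y) = -234/31 + y)
Y(5) + Z(j) = (-234/31 + 5) - 34 = -79/31 - 34 = -1133/31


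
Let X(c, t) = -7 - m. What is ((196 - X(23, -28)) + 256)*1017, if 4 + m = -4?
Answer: 458667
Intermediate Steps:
m = -8 (m = -4 - 4 = -8)
X(c, t) = 1 (X(c, t) = -7 - 1*(-8) = -7 + 8 = 1)
((196 - X(23, -28)) + 256)*1017 = ((196 - 1*1) + 256)*1017 = ((196 - 1) + 256)*1017 = (195 + 256)*1017 = 451*1017 = 458667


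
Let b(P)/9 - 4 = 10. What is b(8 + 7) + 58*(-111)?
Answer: -6312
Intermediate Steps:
b(P) = 126 (b(P) = 36 + 9*10 = 36 + 90 = 126)
b(8 + 7) + 58*(-111) = 126 + 58*(-111) = 126 - 6438 = -6312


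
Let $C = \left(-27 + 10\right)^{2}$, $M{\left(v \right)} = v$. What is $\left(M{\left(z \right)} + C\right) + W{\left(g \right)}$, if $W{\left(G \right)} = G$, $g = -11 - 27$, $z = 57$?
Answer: $308$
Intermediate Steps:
$g = -38$
$C = 289$ ($C = \left(-17\right)^{2} = 289$)
$\left(M{\left(z \right)} + C\right) + W{\left(g \right)} = \left(57 + 289\right) - 38 = 346 - 38 = 308$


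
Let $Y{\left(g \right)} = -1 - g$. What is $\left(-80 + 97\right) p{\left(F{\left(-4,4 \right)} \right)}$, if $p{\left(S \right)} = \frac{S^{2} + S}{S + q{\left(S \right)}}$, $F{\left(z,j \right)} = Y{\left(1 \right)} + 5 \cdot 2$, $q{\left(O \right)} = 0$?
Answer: $153$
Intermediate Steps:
$F{\left(z,j \right)} = 8$ ($F{\left(z,j \right)} = \left(-1 - 1\right) + 5 \cdot 2 = \left(-1 - 1\right) + 10 = -2 + 10 = 8$)
$p{\left(S \right)} = \frac{S + S^{2}}{S}$ ($p{\left(S \right)} = \frac{S^{2} + S}{S + 0} = \frac{S + S^{2}}{S}$)
$\left(-80 + 97\right) p{\left(F{\left(-4,4 \right)} \right)} = \left(-80 + 97\right) \left(1 + 8\right) = 17 \cdot 9 = 153$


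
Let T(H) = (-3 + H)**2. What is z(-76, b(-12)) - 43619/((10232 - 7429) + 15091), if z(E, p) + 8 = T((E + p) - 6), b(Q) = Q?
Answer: 168177875/17894 ≈ 9398.6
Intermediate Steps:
z(E, p) = -8 + (-9 + E + p)**2 (z(E, p) = -8 + (-3 + ((E + p) - 6))**2 = -8 + (-3 + (-6 + E + p))**2 = -8 + (-9 + E + p)**2)
z(-76, b(-12)) - 43619/((10232 - 7429) + 15091) = (-8 + (-9 - 76 - 12)**2) - 43619/((10232 - 7429) + 15091) = (-8 + (-97)**2) - 43619/(2803 + 15091) = (-8 + 9409) - 43619/17894 = 9401 - 43619/17894 = 168177875/17894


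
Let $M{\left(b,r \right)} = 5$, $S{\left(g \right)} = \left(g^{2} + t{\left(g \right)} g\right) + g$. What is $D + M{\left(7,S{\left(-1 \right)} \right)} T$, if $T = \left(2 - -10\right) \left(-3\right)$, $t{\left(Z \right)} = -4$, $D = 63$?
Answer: $-117$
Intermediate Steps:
$S{\left(g \right)} = g^{2} - 3 g$ ($S{\left(g \right)} = \left(g^{2} - 4 g\right) + g = g^{2} - 3 g$)
$T = -36$ ($T = \left(2 + 10\right) \left(-3\right) = 12 \left(-3\right) = -36$)
$D + M{\left(7,S{\left(-1 \right)} \right)} T = 63 + 5 \left(-36\right) = 63 - 180 = -117$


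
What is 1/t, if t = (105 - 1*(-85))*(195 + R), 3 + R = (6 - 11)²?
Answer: 1/41230 ≈ 2.4254e-5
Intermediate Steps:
R = 22 (R = -3 + (6 - 11)² = -3 + (-5)² = -3 + 25 = 22)
t = 41230 (t = (105 - 1*(-85))*(195 + 22) = (105 + 85)*217 = 190*217 = 41230)
1/t = 1/41230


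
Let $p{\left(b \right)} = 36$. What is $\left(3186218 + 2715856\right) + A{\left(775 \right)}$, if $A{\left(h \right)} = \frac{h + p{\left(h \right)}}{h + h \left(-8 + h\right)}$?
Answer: $\frac{3512914445611}{595200} \approx 5.9021 \cdot 10^{6}$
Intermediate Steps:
$A{\left(h \right)} = \frac{36 + h}{h + h \left(-8 + h\right)}$ ($A{\left(h \right)} = \frac{h + 36}{h + h \left(-8 + h\right)} = \frac{36 + h}{h + h \left(-8 + h\right)}$)
$\left(3186218 + 2715856\right) + A{\left(775 \right)} = \left(3186218 + 2715856\right) + \frac{36 + 775}{775 \left(-7 + 775\right)} = 5902074 + \frac{1}{775} \cdot \frac{1}{768} \cdot 811 = 5902074 + \frac{811}{595200} = \frac{3512914445611}{595200}$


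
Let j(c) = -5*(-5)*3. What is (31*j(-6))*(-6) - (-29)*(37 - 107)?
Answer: -15980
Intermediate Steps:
j(c) = 75 (j(c) = 25*3 = 75)
(31*j(-6))*(-6) - (-29)*(37 - 107) = (31*75)*(-6) - (-29)*(37 - 107) = 2325*(-6) - (-29)*(-70) = -13950 - 1*2030 = -13950 - 2030 = -15980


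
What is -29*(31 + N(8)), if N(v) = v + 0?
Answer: -1131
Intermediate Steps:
N(v) = v
-29*(31 + N(8)) = -29*(31 + 8) = -29*39 = -1131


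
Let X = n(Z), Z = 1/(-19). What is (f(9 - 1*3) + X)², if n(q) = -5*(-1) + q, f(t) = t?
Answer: 43264/361 ≈ 119.84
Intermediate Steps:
Z = -1/19 ≈ -0.052632
n(q) = 5 + q
X = 94/19 (X = 5 - 1/19 = 94/19 ≈ 4.9474)
(f(9 - 1*3) + X)² = ((9 - 1*3) + 94/19)² = ((9 - 3) + 94/19)² = (6 + 94/19)² = (208/19)² = 43264/361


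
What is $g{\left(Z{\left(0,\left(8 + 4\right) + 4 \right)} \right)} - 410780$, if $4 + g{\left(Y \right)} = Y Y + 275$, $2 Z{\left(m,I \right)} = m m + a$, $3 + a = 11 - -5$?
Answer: $- \frac{1641867}{4} \approx -4.1047 \cdot 10^{5}$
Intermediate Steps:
$a = 13$ ($a = -3 + \left(11 - -5\right) = -3 + \left(11 + 5\right) = -3 + 16 = 13$)
$Z{\left(m,I \right)} = \frac{13}{2} + \frac{m^{2}}{2}$ ($Z{\left(m,I \right)} = \frac{m m + 13}{2} = \frac{m^{2} + 13}{2} = \frac{13 + m^{2}}{2} = \frac{13}{2} + \frac{m^{2}}{2}$)
$g{\left(Y \right)} = 271 + Y^{2}$ ($g{\left(Y \right)} = -4 + \left(Y Y + 275\right) = -4 + \left(Y^{2} + 275\right) = -4 + \left(275 + Y^{2}\right) = 271 + Y^{2}$)
$g{\left(Z{\left(0,\left(8 + 4\right) + 4 \right)} \right)} - 410780 = \left(271 + \left(\frac{13}{2} + \frac{0^{2}}{2}\right)^{2}\right) - 410780 = \left(271 + \left(\frac{13}{2} + \frac{1}{2} \cdot 0\right)^{2}\right) - 410780 = \left(271 + \left(\frac{13}{2} + 0\right)^{2}\right) - 410780 = \left(271 + \left(\frac{13}{2}\right)^{2}\right) - 410780 = \left(271 + \frac{169}{4}\right) - 410780 = \frac{1253}{4} - 410780 = - \frac{1641867}{4}$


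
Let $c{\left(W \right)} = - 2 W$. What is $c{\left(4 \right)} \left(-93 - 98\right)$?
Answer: $1528$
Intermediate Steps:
$c{\left(4 \right)} \left(-93 - 98\right) = \left(-2\right) 4 \left(-93 - 98\right) = \left(-8\right) \left(-191\right) = 1528$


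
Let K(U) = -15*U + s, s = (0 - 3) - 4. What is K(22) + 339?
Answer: 2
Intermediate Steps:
s = -7 (s = -3 - 4 = -7)
K(U) = -7 - 15*U (K(U) = -15*U - 7 = -7 - 15*U)
K(22) + 339 = (-7 - 15*22) + 339 = (-7 - 330) + 339 = -337 + 339 = 2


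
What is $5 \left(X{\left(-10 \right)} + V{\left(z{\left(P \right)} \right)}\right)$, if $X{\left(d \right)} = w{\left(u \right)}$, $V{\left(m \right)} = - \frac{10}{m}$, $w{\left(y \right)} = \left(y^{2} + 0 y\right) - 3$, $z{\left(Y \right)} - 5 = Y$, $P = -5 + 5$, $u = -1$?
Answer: $-20$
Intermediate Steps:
$P = 0$
$z{\left(Y \right)} = 5 + Y$
$w{\left(y \right)} = -3 + y^{2}$ ($w{\left(y \right)} = \left(y^{2} + 0\right) - 3 = y^{2} - 3 = -3 + y^{2}$)
$X{\left(d \right)} = -2$ ($X{\left(d \right)} = -3 + \left(-1\right)^{2} = -3 + 1 = -2$)
$5 \left(X{\left(-10 \right)} + V{\left(z{\left(P \right)} \right)}\right) = 5 \left(-2 - \frac{10}{5 + 0}\right) = 5 \left(-2 - \frac{10}{5}\right) = 5 \left(-2 - 2\right) = 5 \left(-4\right) = -20$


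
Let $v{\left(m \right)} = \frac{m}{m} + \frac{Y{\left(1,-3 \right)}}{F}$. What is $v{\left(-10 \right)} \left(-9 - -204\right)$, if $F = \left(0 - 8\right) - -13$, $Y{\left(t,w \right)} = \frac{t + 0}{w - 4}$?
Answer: $\frac{1326}{7} \approx 189.43$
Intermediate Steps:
$Y{\left(t,w \right)} = \frac{t}{-4 + w}$
$F = 5$ ($F = \left(0 - 8\right) + 13 = -8 + 13 = 5$)
$v{\left(m \right)} = \frac{34}{35}$ ($v{\left(m \right)} = \frac{m}{m} + \frac{1 \frac{1}{-4 - 3}}{5} = 1 + 1 \frac{1}{-7} \cdot \frac{1}{5} = 1 + 1 \left(- \frac{1}{7}\right) \frac{1}{5} = 1 - \frac{1}{35} = \frac{34}{35}$)
$v{\left(-10 \right)} \left(-9 - -204\right) = \frac{34 \left(-9 - -204\right)}{35} = \frac{34 \left(-9 + 204\right)}{35} = \frac{34}{35} \cdot 195 = \frac{1326}{7}$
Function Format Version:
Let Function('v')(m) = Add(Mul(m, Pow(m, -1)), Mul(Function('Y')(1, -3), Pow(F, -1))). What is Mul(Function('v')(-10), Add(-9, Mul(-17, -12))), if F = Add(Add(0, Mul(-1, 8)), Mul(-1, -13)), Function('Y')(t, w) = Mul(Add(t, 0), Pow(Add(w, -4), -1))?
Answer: Rational(1326, 7) ≈ 189.43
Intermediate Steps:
Function('Y')(t, w) = Mul(t, Pow(Add(-4, w), -1))
F = 5 (F = Add(Add(0, -8), 13) = Add(-8, 13) = 5)
Function('v')(m) = Rational(34, 35) (Function('v')(m) = Add(Mul(m, Pow(m, -1)), Mul(Mul(1, Pow(Add(-4, -3), -1)), Pow(5, -1))) = Add(1, Mul(Mul(1, Pow(-7, -1)), Rational(1, 5))) = Add(1, Mul(Mul(1, Rational(-1, 7)), Rational(1, 5))) = Add(1, Mul(Rational(-1, 7), Rational(1, 5))) = Add(1, Rational(-1, 35)) = Rational(34, 35))
Mul(Function('v')(-10), Add(-9, Mul(-17, -12))) = Mul(Rational(34, 35), Add(-9, Mul(-17, -12))) = Mul(Rational(34, 35), Add(-9, 204)) = Mul(Rational(34, 35), 195) = Rational(1326, 7)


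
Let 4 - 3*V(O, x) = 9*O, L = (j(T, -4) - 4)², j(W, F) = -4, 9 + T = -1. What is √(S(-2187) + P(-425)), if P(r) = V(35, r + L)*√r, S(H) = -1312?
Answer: √(-11808 - 4665*I*√17)/3 ≈ 24.451 - 43.702*I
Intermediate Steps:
T = -10 (T = -9 - 1 = -10)
L = 64 (L = (-4 - 4)² = (-8)² = 64)
V(O, x) = 4/3 - 3*O
P(r) = -311*√r/3 (P(r) = (4/3 - 3*35)*√r = (4/3 - 105)*√r = -311*√r/3)
√(S(-2187) + P(-425)) = √(-1312 - 1555*I*√17/3)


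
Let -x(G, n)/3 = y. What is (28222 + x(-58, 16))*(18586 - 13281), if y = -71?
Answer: 150847675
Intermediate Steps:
x(G, n) = 213 (x(G, n) = -3*(-71) = 213)
(28222 + x(-58, 16))*(18586 - 13281) = (28222 + 213)*(18586 - 13281) = 28435*5305 = 150847675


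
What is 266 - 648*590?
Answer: -382054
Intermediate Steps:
266 - 648*590 = 266 - 382320 = -382054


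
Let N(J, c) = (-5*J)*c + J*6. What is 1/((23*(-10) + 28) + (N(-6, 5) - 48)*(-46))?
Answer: -1/3238 ≈ -0.00030883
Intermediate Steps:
N(J, c) = 6*J - 5*J*c (N(J, c) = -5*J*c + 6*J = 6*J - 5*J*c)
1/((23*(-10) + 28) + (N(-6, 5) - 48)*(-46)) = 1/((23*(-10) + 28) + (-6*(6 - 5*5) - 48)*(-46)) = 1/((-230 + 28) + (-6*(6 - 25) - 48)*(-46)) = 1/(-202 + (-6*(-19) - 48)*(-46)) = 1/(-202 + (114 - 48)*(-46)) = 1/(-202 + 66*(-46)) = 1/(-202 - 3036) = 1/(-3238) = -1/3238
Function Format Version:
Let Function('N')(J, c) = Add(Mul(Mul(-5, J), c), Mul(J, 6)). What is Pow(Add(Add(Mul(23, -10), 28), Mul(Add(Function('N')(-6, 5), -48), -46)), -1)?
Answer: Rational(-1, 3238) ≈ -0.00030883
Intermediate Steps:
Function('N')(J, c) = Add(Mul(6, J), Mul(-5, J, c)) (Function('N')(J, c) = Add(Mul(-5, J, c), Mul(6, J)) = Add(Mul(6, J), Mul(-5, J, c)))
Pow(Add(Add(Mul(23, -10), 28), Mul(Add(Function('N')(-6, 5), -48), -46)), -1) = Pow(Add(Add(Mul(23, -10), 28), Mul(Add(Mul(-6, Add(6, Mul(-5, 5))), -48), -46)), -1) = Pow(Add(Add(-230, 28), Mul(Add(Mul(-6, Add(6, -25)), -48), -46)), -1) = Pow(Add(-202, Mul(Add(Mul(-6, -19), -48), -46)), -1) = Pow(Add(-202, Mul(Add(114, -48), -46)), -1) = Pow(Add(-202, Mul(66, -46)), -1) = Pow(Add(-202, -3036), -1) = Pow(-3238, -1) = Rational(-1, 3238)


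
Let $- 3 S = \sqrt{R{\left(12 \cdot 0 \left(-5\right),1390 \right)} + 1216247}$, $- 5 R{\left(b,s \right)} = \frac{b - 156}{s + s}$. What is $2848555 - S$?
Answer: $2848555 + \frac{2 \sqrt{146869428149}}{2085} \approx 2.8489 \cdot 10^{6}$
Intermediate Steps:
$R{\left(b,s \right)} = - \frac{-156 + b}{10 s}$ ($R{\left(b,s \right)} = - \frac{\left(b - 156\right) \frac{1}{s + s}}{5} = - \frac{\left(-156 + b\right) \frac{1}{2 s}}{5} = - \frac{\frac{1}{2} \frac{1}{s} \left(-156 + b\right)}{5} = - \frac{-156 + b}{10 s}$)
$S = - \frac{2 \sqrt{146869428149}}{2085}$ ($S = - \frac{\sqrt{\frac{156 - 12 \cdot 0 \left(-5\right)}{10 \cdot 1390} + 1216247}}{3} = - \frac{\sqrt{\frac{1}{10} \cdot \frac{1}{1390} \left(156 - 0 \left(-5\right)\right) + 1216247}}{3} = - \frac{\sqrt{\frac{1}{10} \cdot \frac{1}{1390} \left(156 - 0\right) + 1216247}}{3} = - \frac{\sqrt{\frac{1}{10} \cdot \frac{1}{1390} \left(156 + 0\right) + 1216247}}{3} = - \frac{\sqrt{\frac{1}{10} \cdot \frac{1}{1390} \cdot 156 + 1216247}}{3} = - \frac{\sqrt{\frac{39}{3475} + 1216247}}{3} = - \frac{\sqrt{\frac{4226458364}{3475}}}{3} = - \frac{\frac{2}{695} \sqrt{146869428149}}{3} = - \frac{2 \sqrt{146869428149}}{2085} \approx -367.61$)
$2848555 - S = 2848555 - - \frac{2 \sqrt{146869428149}}{2085} = 2848555 + \frac{2 \sqrt{146869428149}}{2085}$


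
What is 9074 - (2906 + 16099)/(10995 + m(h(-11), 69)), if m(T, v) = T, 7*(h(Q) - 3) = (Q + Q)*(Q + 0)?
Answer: 700633837/77228 ≈ 9072.3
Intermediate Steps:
h(Q) = 3 + 2*Q²/7 (h(Q) = 3 + ((Q + Q)*(Q + 0))/7 = 3 + ((2*Q)*Q)/7 = 3 + (2*Q²)/7 = 3 + 2*Q²/7)
9074 - (2906 + 16099)/(10995 + m(h(-11), 69)) = 9074 - (2906 + 16099)/(10995 + (3 + (2/7)*(-11)²)) = 9074 - 19005/(10995 + (3 + (2/7)*121)) = 9074 - 19005/(10995 + (3 + 242/7)) = 9074 - 19005/(10995 + 263/7) = 9074 - 19005/77228/7 = 9074 - 19005*7/77228 = 9074 - 1*133035/77228 = 9074 - 133035/77228 = 700633837/77228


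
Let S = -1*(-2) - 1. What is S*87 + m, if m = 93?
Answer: 180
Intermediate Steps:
S = 1 (S = 2 - 1 = 1)
S*87 + m = 1*87 + 93 = 87 + 93 = 180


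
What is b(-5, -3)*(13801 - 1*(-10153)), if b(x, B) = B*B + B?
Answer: 143724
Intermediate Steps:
b(x, B) = B + B² (b(x, B) = B² + B = B + B²)
b(-5, -3)*(13801 - 1*(-10153)) = (-3*(1 - 3))*(13801 - 1*(-10153)) = (-3*(-2))*(13801 + 10153) = 6*23954 = 143724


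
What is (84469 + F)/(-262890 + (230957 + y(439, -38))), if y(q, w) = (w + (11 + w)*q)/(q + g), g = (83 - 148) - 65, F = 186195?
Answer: -20908794/2469797 ≈ -8.4658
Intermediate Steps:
g = -130 (g = -65 - 65 = -130)
y(q, w) = (w + q*(11 + w))/(-130 + q) (y(q, w) = (w + (11 + w)*q)/(q - 130) = (w + q*(11 + w))/(-130 + q))
(84469 + F)/(-262890 + (230957 + y(439, -38))) = (84469 + 186195)/(-262890 + (230957 + (-38 + 11*439 + 439*(-38))/(-130 + 439))) = 270664/(-262890 + (230957 + (-38 + 4829 - 16682)/309)) = 270664/(-262890 + (230957 + (1/309)*(-11891))) = 270664/(-262890 + (230957 - 11891/309)) = 270664/(-262890 + 71353822/309) = 270664/(-9879188/309) = 270664*(-309/9879188) = -20908794/2469797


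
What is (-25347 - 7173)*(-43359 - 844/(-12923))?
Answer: 18221850722760/12923 ≈ 1.4100e+9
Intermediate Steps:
(-25347 - 7173)*(-43359 - 844/(-12923)) = -32520*(-43359 - 844*(-1/12923)) = -32520*(-43359 + 844/12923) = -32520*(-560327513/12923) = 18221850722760/12923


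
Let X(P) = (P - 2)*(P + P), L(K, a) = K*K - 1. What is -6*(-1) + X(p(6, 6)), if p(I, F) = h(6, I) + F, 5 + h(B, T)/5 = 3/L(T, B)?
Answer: 37734/49 ≈ 770.08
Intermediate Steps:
L(K, a) = -1 + K**2 (L(K, a) = K**2 - 1 = -1 + K**2)
h(B, T) = -25 + 15/(-1 + T**2) (h(B, T) = -25 + 5*(3/(-1 + T**2)) = -25 + 15/(-1 + T**2))
p(I, F) = F + 5*(8 - 5*I**2)/(-1 + I**2) (p(I, F) = 5*(8 - 5*I**2)/(-1 + I**2) + F = F + 5*(8 - 5*I**2)/(-1 + I**2))
X(P) = 2*P*(-2 + P) (X(P) = (-2 + P)*(2*P) = 2*P*(-2 + P))
-6*(-1) + X(p(6, 6)) = -6*(-1) + 2*((15 + (-1 + 6**2)*(-25 + 6))/(-1 + 6**2))*(-2 + (15 + (-1 + 6**2)*(-25 + 6))/(-1 + 6**2)) = 6 + 2*((15 + (-1 + 36)*(-19))/(-1 + 36))*(-2 + (15 + (-1 + 36)*(-19))/(-1 + 36)) = 6 + 2*((15 + 35*(-19))/35)*(-2 + (15 + 35*(-19))/35) = 6 + 2*((15 - 665)/35)*(-2 + (15 - 665)/35) = 6 + 2*((1/35)*(-650))*(-2 + (1/35)*(-650)) = 6 + 2*(-130/7)*(-2 - 130/7) = 6 + 2*(-130/7)*(-144/7) = 6 + 37440/49 = 37734/49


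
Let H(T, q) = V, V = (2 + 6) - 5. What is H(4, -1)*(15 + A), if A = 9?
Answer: 72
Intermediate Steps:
V = 3 (V = 8 - 5 = 3)
H(T, q) = 3
H(4, -1)*(15 + A) = 3*(15 + 9) = 3*24 = 72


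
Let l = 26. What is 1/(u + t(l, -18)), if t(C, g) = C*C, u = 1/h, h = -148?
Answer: 148/100047 ≈ 0.0014793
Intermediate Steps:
u = -1/148 (u = 1/(-148) = -1/148 ≈ -0.0067568)
t(C, g) = C²
1/(u + t(l, -18)) = 1/(-1/148 + 26²) = 1/(-1/148 + 676) = 1/(100047/148) = 148/100047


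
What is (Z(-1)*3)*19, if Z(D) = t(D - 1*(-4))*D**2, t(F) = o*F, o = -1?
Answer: -171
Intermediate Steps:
t(F) = -F
Z(D) = D**2*(-4 - D) (Z(D) = (-(D - 1*(-4)))*D**2 = (-(D + 4))*D**2 = (-(4 + D))*D**2 = (-4 - D)*D**2 = D**2*(-4 - D))
(Z(-1)*3)*19 = (((-1)**2*(-4 - 1*(-1)))*3)*19 = ((1*(-4 + 1))*3)*19 = ((1*(-3))*3)*19 = -3*3*19 = -9*19 = -171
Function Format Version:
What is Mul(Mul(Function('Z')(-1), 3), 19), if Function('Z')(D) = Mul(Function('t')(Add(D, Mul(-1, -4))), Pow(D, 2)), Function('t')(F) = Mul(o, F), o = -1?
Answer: -171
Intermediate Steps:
Function('t')(F) = Mul(-1, F)
Function('Z')(D) = Mul(Pow(D, 2), Add(-4, Mul(-1, D))) (Function('Z')(D) = Mul(Mul(-1, Add(D, Mul(-1, -4))), Pow(D, 2)) = Mul(Mul(-1, Add(D, 4)), Pow(D, 2)) = Mul(Mul(-1, Add(4, D)), Pow(D, 2)) = Mul(Add(-4, Mul(-1, D)), Pow(D, 2)) = Mul(Pow(D, 2), Add(-4, Mul(-1, D))))
Mul(Mul(Function('Z')(-1), 3), 19) = Mul(Mul(Mul(Pow(-1, 2), Add(-4, Mul(-1, -1))), 3), 19) = Mul(Mul(Mul(1, Add(-4, 1)), 3), 19) = Mul(Mul(Mul(1, -3), 3), 19) = Mul(Mul(-3, 3), 19) = Mul(-9, 19) = -171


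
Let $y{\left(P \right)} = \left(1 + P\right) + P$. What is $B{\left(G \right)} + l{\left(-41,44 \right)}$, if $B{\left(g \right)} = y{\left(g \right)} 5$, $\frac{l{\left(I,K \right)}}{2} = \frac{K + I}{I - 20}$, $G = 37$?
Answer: $\frac{22869}{61} \approx 374.9$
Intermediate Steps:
$y{\left(P \right)} = 1 + 2 P$
$l{\left(I,K \right)} = \frac{2 \left(I + K\right)}{-20 + I}$ ($l{\left(I,K \right)} = 2 \frac{K + I}{I - 20} = 2 \frac{I + K}{-20 + I} = \frac{2 \left(I + K\right)}{-20 + I}$)
$B{\left(g \right)} = 5 + 10 g$ ($B{\left(g \right)} = \left(1 + 2 g\right) 5 = 5 + 10 g$)
$B{\left(G \right)} + l{\left(-41,44 \right)} = \left(5 + 10 \cdot 37\right) + \frac{2 \left(-41 + 44\right)}{-20 - 41} = \left(5 + 370\right) + 2 \frac{1}{-61} \cdot 3 = 375 + 2 \left(- \frac{1}{61}\right) 3 = 375 - \frac{6}{61} = \frac{22869}{61}$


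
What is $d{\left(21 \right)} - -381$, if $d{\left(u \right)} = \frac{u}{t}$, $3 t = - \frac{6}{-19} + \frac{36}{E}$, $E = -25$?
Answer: $\frac{57843}{178} \approx 324.96$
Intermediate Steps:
$t = - \frac{178}{475}$ ($t = \frac{- \frac{6}{-19} + \frac{36}{-25}}{3} = \frac{\left(-6\right) \left(- \frac{1}{19}\right) + 36 \left(- \frac{1}{25}\right)}{3} = \frac{\frac{6}{19} - \frac{36}{25}}{3} = \frac{1}{3} \left(- \frac{534}{475}\right) = - \frac{178}{475} \approx -0.37474$)
$d{\left(u \right)} = - \frac{475 u}{178}$ ($d{\left(u \right)} = \frac{u}{- \frac{178}{475}} = u \left(- \frac{475}{178}\right) = - \frac{475 u}{178}$)
$d{\left(21 \right)} - -381 = \left(- \frac{475}{178}\right) 21 - -381 = - \frac{9975}{178} + 381 = \frac{57843}{178}$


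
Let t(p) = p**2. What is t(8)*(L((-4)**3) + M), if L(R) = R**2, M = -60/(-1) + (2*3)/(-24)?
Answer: 265968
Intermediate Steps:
M = 239/4 (M = -60*(-1) + 6*(-1/24) = 60 - 1/4 = 239/4 ≈ 59.750)
t(8)*(L((-4)**3) + M) = 8**2*(((-4)**3)**2 + 239/4) = 64*((-64)**2 + 239/4) = 64*(4096 + 239/4) = 64*(16623/4) = 265968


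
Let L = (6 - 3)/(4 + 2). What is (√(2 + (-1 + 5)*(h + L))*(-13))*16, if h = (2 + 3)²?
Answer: -416*√26 ≈ -2121.2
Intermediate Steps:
h = 25 (h = 5² = 25)
L = ½ (L = 3/6 = 3*(⅙) = ½ ≈ 0.50000)
(√(2 + (-1 + 5)*(h + L))*(-13))*16 = (√(2 + (-1 + 5)*(25 + ½))*(-13))*16 = (√(2 + 4*(51/2))*(-13))*16 = (√(2 + 102)*(-13))*16 = (√104*(-13))*16 = ((2*√26)*(-13))*16 = -26*√26*16 = -416*√26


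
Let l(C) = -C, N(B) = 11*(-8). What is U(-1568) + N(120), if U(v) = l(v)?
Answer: 1480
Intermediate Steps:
N(B) = -88
U(v) = -v
U(-1568) + N(120) = -1*(-1568) - 88 = 1568 - 88 = 1480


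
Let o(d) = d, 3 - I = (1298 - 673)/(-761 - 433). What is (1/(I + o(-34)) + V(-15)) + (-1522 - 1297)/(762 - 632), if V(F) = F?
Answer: -173694361/4730570 ≈ -36.717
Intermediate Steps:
I = 4207/1194 (I = 3 - (1298 - 673)/(-761 - 433) = 3 - 625/(-1194) = 3 - 625*(-1)/1194 = 3 - 1*(-625/1194) = 3 + 625/1194 = 4207/1194 ≈ 3.5234)
(1/(I + o(-34)) + V(-15)) + (-1522 - 1297)/(762 - 632) = (1/(4207/1194 - 34) - 15) + (-1522 - 1297)/(762 - 632) = (1/(-36389/1194) - 15) - 2819/130 = (-1194/36389 - 15) - 2819*1/130 = -547029/36389 - 2819/130 = -173694361/4730570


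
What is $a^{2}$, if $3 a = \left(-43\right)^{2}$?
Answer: $\frac{3418801}{9} \approx 3.7987 \cdot 10^{5}$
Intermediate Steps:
$a = \frac{1849}{3}$ ($a = \frac{\left(-43\right)^{2}}{3} = \frac{1}{3} \cdot 1849 = \frac{1849}{3} \approx 616.33$)
$a^{2} = \left(\frac{1849}{3}\right)^{2} = \frac{3418801}{9}$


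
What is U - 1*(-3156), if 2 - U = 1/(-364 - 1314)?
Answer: 5299125/1678 ≈ 3158.0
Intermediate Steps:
U = 3357/1678 (U = 2 - 1/(-364 - 1314) = 2 - 1/(-1678) = 2 - 1*(-1/1678) = 2 + 1/1678 = 3357/1678 ≈ 2.0006)
U - 1*(-3156) = 3357/1678 - 1*(-3156) = 3357/1678 + 3156 = 5299125/1678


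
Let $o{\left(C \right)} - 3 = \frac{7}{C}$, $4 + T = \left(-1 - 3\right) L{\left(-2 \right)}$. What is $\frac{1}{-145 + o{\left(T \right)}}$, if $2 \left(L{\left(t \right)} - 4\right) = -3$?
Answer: $- \frac{2}{285} \approx -0.0070175$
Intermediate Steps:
$L{\left(t \right)} = \frac{5}{2}$ ($L{\left(t \right)} = 4 + \frac{1}{2} \left(-3\right) = 4 - \frac{3}{2} = \frac{5}{2}$)
$T = -14$ ($T = -4 + \left(-1 - 3\right) \frac{5}{2} = -4 - 10 = -14$)
$o{\left(C \right)} = 3 + \frac{7}{C}$
$\frac{1}{-145 + o{\left(T \right)}} = \frac{1}{-145 + \left(3 + \frac{7}{-14}\right)} = \frac{1}{-145 + \left(3 + 7 \left(- \frac{1}{14}\right)\right)} = \frac{1}{-145 + \left(3 - \frac{1}{2}\right)} = \frac{1}{-145 + \frac{5}{2}} = \frac{1}{- \frac{285}{2}} = - \frac{2}{285}$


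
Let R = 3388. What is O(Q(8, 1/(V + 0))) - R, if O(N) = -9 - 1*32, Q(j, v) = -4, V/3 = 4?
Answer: -3429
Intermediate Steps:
V = 12 (V = 3*4 = 12)
O(N) = -41 (O(N) = -9 - 32 = -41)
O(Q(8, 1/(V + 0))) - R = -41 - 1*3388 = -41 - 3388 = -3429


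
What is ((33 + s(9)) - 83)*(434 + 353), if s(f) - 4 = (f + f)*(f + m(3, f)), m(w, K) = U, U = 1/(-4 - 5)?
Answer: 89718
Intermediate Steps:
U = -1/9 (U = 1/(-9) = -1/9 ≈ -0.11111)
m(w, K) = -1/9
s(f) = 4 + 2*f*(-1/9 + f) (s(f) = 4 + (f + f)*(f - 1/9) = 4 + (2*f)*(-1/9 + f) = 4 + 2*f*(-1/9 + f))
((33 + s(9)) - 83)*(434 + 353) = ((33 + (4 + 2*9**2 - 2/9*9)) - 83)*(434 + 353) = ((33 + (4 + 2*81 - 2)) - 83)*787 = ((33 + (4 + 162 - 2)) - 83)*787 = ((33 + 164) - 83)*787 = (197 - 83)*787 = 114*787 = 89718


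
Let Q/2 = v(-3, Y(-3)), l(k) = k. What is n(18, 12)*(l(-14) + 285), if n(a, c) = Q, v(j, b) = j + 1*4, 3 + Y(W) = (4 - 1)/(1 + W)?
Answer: 542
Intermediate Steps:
Y(W) = -3 + 3/(1 + W) (Y(W) = -3 + (4 - 1)/(1 + W) = -3 + 3/(1 + W))
v(j, b) = 4 + j (v(j, b) = j + 4 = 4 + j)
Q = 2 (Q = 2*(4 - 3) = 2*1 = 2)
n(a, c) = 2
n(18, 12)*(l(-14) + 285) = 2*(-14 + 285) = 2*271 = 542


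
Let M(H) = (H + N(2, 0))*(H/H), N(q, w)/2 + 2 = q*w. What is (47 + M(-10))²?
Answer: 1089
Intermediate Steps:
N(q, w) = -4 + 2*q*w (N(q, w) = -4 + 2*(q*w) = -4 + 2*q*w)
M(H) = -4 + H (M(H) = (H + (-4 + 2*2*0))*(H/H) = (H + (-4 + 0))*1 = (H - 4)*1 = (-4 + H)*1 = -4 + H)
(47 + M(-10))² = (47 + (-4 - 10))² = (47 - 14)² = 33² = 1089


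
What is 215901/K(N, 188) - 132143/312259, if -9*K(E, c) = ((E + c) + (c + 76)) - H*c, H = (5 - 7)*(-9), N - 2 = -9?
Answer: 606364904954/917729201 ≈ 660.72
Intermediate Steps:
N = -7 (N = 2 - 9 = -7)
H = 18 (H = -2*(-9) = 18)
K(E, c) = -76/9 - E/9 + 16*c/9 (K(E, c) = -(((E + c) + (c + 76)) - 18*c)/9 = -(((E + c) + (76 + c)) - 18*c)/9 = -((76 + E + 2*c) - 18*c)/9 = -(76 + E - 16*c)/9 = -76/9 - E/9 + 16*c/9)
215901/K(N, 188) - 132143/312259 = 215901/(-76/9 - ⅑*(-7) + (16/9)*188) - 132143/312259 = 215901/(-76/9 + 7/9 + 3008/9) - 132143*1/312259 = 215901/(2939/9) - 132143/312259 = 215901*(9/2939) - 132143/312259 = 1943109/2939 - 132143/312259 = 606364904954/917729201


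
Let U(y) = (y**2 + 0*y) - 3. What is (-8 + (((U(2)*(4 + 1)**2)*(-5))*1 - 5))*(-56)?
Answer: 7728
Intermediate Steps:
U(y) = -3 + y**2 (U(y) = (y**2 + 0) - 3 = y**2 - 3 = -3 + y**2)
(-8 + (((U(2)*(4 + 1)**2)*(-5))*1 - 5))*(-56) = (-8 + ((((-3 + 2**2)*(4 + 1)**2)*(-5))*1 - 5))*(-56) = (-8 + ((((-3 + 4)*5**2)*(-5))*1 - 5))*(-56) = (-8 + (((1*25)*(-5))*1 - 5))*(-56) = (-8 + ((25*(-5))*1 - 5))*(-56) = (-8 + (-125*1 - 5))*(-56) = (-8 + (-125 - 5))*(-56) = (-8 - 130)*(-56) = -138*(-56) = 7728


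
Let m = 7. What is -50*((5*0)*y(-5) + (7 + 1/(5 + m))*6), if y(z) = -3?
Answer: -2125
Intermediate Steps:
-50*((5*0)*y(-5) + (7 + 1/(5 + m))*6) = -50*((5*0)*(-3) + (7 + 1/(5 + 7))*6) = -50*(0*(-3) + (7 + 1/12)*6) = -50*(0 + (7 + 1/12)*6) = -50*(0 + (85/12)*6) = -50*(0 + 85/2) = -50*85/2 = -2125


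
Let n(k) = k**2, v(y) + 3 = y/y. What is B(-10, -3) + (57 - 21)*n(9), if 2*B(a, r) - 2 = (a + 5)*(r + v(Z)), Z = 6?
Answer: 5859/2 ≈ 2929.5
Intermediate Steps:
v(y) = -2 (v(y) = -3 + y/y = -3 + 1 = -2)
B(a, r) = 1 + (-2 + r)*(5 + a)/2 (B(a, r) = 1 + ((a + 5)*(r - 2))/2 = 1 + ((5 + a)*(-2 + r))/2 = 1 + ((-2 + r)*(5 + a))/2 = 1 + (-2 + r)*(5 + a)/2)
B(-10, -3) + (57 - 21)*n(9) = (-4 - 1*(-10) + (5/2)*(-3) + (1/2)*(-10)*(-3)) + (57 - 21)*9**2 = (-4 + 10 - 15/2 + 15) + 36*81 = 27/2 + 2916 = 5859/2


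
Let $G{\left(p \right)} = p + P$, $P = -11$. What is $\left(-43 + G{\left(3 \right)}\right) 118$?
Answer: $-6018$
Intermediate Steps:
$G{\left(p \right)} = -11 + p$ ($G{\left(p \right)} = p - 11 = -11 + p$)
$\left(-43 + G{\left(3 \right)}\right) 118 = \left(-43 + \left(-11 + 3\right)\right) 118 = \left(-43 - 8\right) 118 = \left(-51\right) 118 = -6018$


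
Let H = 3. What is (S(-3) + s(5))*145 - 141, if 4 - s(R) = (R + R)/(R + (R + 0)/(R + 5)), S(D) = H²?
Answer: 16284/11 ≈ 1480.4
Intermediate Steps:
S(D) = 9 (S(D) = 3² = 9)
s(R) = 4 - 2*R/(R + R/(5 + R)) (s(R) = 4 - (R + R)/(R + (R + 0)/(R + 5)) = 4 - 2*R/(R + R/(5 + R)))
(S(-3) + s(5))*145 - 141 = (9 + 2*(7 + 5)/(6 + 5))*145 - 141 = (9 + 2*12/11)*145 - 141 = (9 + 2*(1/11)*12)*145 - 141 = (9 + 24/11)*145 - 141 = (123/11)*145 - 141 = 17835/11 - 141 = 16284/11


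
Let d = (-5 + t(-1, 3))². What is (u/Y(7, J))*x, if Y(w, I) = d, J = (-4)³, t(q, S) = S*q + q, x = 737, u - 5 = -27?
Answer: -16214/81 ≈ -200.17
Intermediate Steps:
u = -22 (u = 5 - 27 = -22)
t(q, S) = q + S*q
d = 81 (d = (-5 - (1 + 3))² = (-5 - 1*4)² = (-5 - 4)² = (-9)² = 81)
J = -64
Y(w, I) = 81
(u/Y(7, J))*x = -22/81*737 = -16214/81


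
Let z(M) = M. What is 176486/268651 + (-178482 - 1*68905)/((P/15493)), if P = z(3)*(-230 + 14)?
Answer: 1029676745531869/174085848 ≈ 5.9148e+6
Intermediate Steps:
P = -648 (P = 3*(-230 + 14) = 3*(-216) = -648)
176486/268651 + (-178482 - 1*68905)/((P/15493)) = 176486/268651 + (-178482 - 1*68905)/((-648/15493)) = 176486*(1/268651) + (-178482 - 68905)/((-648*1/15493)) = 176486/268651 - 247387/(-648/15493) = 176486/268651 - 247387*(-15493/648) = 176486/268651 + 3832766791/648 = 1029676745531869/174085848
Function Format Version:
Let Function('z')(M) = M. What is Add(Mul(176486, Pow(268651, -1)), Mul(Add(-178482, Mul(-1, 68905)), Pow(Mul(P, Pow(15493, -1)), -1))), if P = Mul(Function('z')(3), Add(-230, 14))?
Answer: Rational(1029676745531869, 174085848) ≈ 5.9148e+6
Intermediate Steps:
P = -648 (P = Mul(3, Add(-230, 14)) = Mul(3, -216) = -648)
Add(Mul(176486, Pow(268651, -1)), Mul(Add(-178482, Mul(-1, 68905)), Pow(Mul(P, Pow(15493, -1)), -1))) = Add(Mul(176486, Pow(268651, -1)), Mul(Add(-178482, Mul(-1, 68905)), Pow(Mul(-648, Pow(15493, -1)), -1))) = Add(Mul(176486, Rational(1, 268651)), Mul(Add(-178482, -68905), Pow(Mul(-648, Rational(1, 15493)), -1))) = Add(Rational(176486, 268651), Mul(-247387, Pow(Rational(-648, 15493), -1))) = Add(Rational(176486, 268651), Mul(-247387, Rational(-15493, 648))) = Add(Rational(176486, 268651), Rational(3832766791, 648)) = Rational(1029676745531869, 174085848)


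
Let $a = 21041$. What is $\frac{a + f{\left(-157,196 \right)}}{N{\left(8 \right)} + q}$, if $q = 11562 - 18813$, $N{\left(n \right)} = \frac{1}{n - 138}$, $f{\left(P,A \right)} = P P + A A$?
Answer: $- \frac{10933780}{942631} \approx -11.599$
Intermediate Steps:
$f{\left(P,A \right)} = A^{2} + P^{2}$ ($f{\left(P,A \right)} = P^{2} + A^{2} = A^{2} + P^{2}$)
$N{\left(n \right)} = \frac{1}{-138 + n}$
$q = -7251$
$\frac{a + f{\left(-157,196 \right)}}{N{\left(8 \right)} + q} = \frac{21041 + \left(196^{2} + \left(-157\right)^{2}\right)}{\frac{1}{-138 + 8} - 7251} = \frac{21041 + \left(38416 + 24649\right)}{\frac{1}{-130} - 7251} = \frac{21041 + 63065}{- \frac{1}{130} - 7251} = \frac{84106}{- \frac{942631}{130}} = 84106 \left(- \frac{130}{942631}\right) = - \frac{10933780}{942631}$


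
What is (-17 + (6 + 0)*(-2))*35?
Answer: -1015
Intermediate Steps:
(-17 + (6 + 0)*(-2))*35 = (-17 + 6*(-2))*35 = (-17 - 12)*35 = -29*35 = -1015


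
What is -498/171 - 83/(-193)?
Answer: -27307/11001 ≈ -2.4822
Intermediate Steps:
-498/171 - 83/(-193) = -498*1/171 - 83*(-1/193) = -166/57 + 83/193 = -27307/11001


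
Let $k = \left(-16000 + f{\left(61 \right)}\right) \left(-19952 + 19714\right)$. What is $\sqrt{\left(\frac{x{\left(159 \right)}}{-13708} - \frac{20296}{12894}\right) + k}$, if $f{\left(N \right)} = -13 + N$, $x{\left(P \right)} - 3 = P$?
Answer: $\frac{\sqrt{7413024871395808707882}}{44187738} \approx 1948.5$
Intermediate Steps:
$x{\left(P \right)} = 3 + P$
$k = 3796576$ ($k = \left(-16000 + \left(-13 + 61\right)\right) \left(-19952 + 19714\right) = \left(-16000 + 48\right) \left(-238\right) = \left(-15952\right) \left(-238\right) = 3796576$)
$\sqrt{\left(\frac{x{\left(159 \right)}}{-13708} - \frac{20296}{12894}\right) + k} = \sqrt{\left(\frac{3 + 159}{-13708} - \frac{20296}{12894}\right) + 3796576} = \sqrt{\left(162 \left(- \frac{1}{13708}\right) - \frac{10148}{6447}\right) + 3796576} = \sqrt{\left(- \frac{81}{6854} - \frac{10148}{6447}\right) + 3796576} = \sqrt{- \frac{70076599}{44187738} + 3796576} = \sqrt{\frac{167762035508489}{44187738}} = \frac{\sqrt{7413024871395808707882}}{44187738}$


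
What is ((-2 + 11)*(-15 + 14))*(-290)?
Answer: 2610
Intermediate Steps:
((-2 + 11)*(-15 + 14))*(-290) = (9*(-1))*(-290) = -9*(-290) = 2610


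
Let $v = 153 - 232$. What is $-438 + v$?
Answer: $-517$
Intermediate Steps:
$v = -79$
$-438 + v = -438 - 79 = -517$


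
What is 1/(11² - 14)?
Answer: 1/107 ≈ 0.0093458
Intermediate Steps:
1/(11² - 14) = 1/(121 - 14) = 1/107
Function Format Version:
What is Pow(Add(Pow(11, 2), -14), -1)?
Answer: Rational(1, 107) ≈ 0.0093458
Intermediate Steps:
Pow(Add(Pow(11, 2), -14), -1) = Pow(Add(121, -14), -1) = Pow(107, -1) = Rational(1, 107)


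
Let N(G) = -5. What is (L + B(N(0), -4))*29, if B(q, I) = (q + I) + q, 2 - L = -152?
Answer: 4060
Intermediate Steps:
L = 154 (L = 2 - 1*(-152) = 2 + 152 = 154)
B(q, I) = I + 2*q (B(q, I) = (I + q) + q = I + 2*q)
(L + B(N(0), -4))*29 = (154 + (-4 + 2*(-5)))*29 = (154 + (-4 - 10))*29 = (154 - 14)*29 = 140*29 = 4060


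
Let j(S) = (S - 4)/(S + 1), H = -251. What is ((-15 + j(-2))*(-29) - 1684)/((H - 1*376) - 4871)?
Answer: 1423/5498 ≈ 0.25882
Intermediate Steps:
j(S) = (-4 + S)/(1 + S)
((-15 + j(-2))*(-29) - 1684)/((H - 1*376) - 4871) = ((-15 + (-4 - 2)/(1 - 2))*(-29) - 1684)/((-251 - 1*376) - 4871) = ((-15 - 6/(-1))*(-29) - 1684)/((-251 - 376) - 4871) = ((-15 - 1*(-6))*(-29) - 1684)/(-627 - 4871) = ((-15 + 6)*(-29) - 1684)/(-5498) = (-9*(-29) - 1684)*(-1/5498) = (261 - 1684)*(-1/5498) = -1423*(-1/5498) = 1423/5498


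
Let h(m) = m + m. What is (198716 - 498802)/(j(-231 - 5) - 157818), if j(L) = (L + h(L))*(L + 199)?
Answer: 150043/65811 ≈ 2.2799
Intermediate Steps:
h(m) = 2*m
j(L) = 3*L*(199 + L) (j(L) = (L + 2*L)*(L + 199) = (3*L)*(199 + L) = 3*L*(199 + L))
(198716 - 498802)/(j(-231 - 5) - 157818) = (198716 - 498802)/(3*(-231 - 5)*(199 + (-231 - 5)) - 157818) = -300086/(3*(-236)*(199 - 236) - 157818) = -300086/(3*(-236)*(-37) - 157818) = -300086/(26196 - 157818) = -300086/(-131622) = -300086*(-1/131622) = 150043/65811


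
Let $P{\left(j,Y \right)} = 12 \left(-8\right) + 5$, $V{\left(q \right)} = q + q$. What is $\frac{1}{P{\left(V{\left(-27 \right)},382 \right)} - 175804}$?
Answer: $- \frac{1}{175895} \approx -5.6852 \cdot 10^{-6}$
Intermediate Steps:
$V{\left(q \right)} = 2 q$
$P{\left(j,Y \right)} = -91$ ($P{\left(j,Y \right)} = -96 + 5 = -91$)
$\frac{1}{P{\left(V{\left(-27 \right)},382 \right)} - 175804} = \frac{1}{-91 - 175804} = \frac{1}{-175895} = - \frac{1}{175895}$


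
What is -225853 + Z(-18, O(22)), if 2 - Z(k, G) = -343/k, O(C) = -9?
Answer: -4065661/18 ≈ -2.2587e+5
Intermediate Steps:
Z(k, G) = 2 + 343/k (Z(k, G) = 2 - (-343)/k = 2 + 343/k)
-225853 + Z(-18, O(22)) = -225853 + (2 + 343/(-18)) = -225853 + (2 + 343*(-1/18)) = -225853 + (2 - 343/18) = -225853 - 307/18 = -4065661/18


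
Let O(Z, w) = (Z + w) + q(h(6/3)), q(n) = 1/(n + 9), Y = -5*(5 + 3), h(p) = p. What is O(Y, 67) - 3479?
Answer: -37971/11 ≈ -3451.9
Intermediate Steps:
Y = -40 (Y = -5*8 = -40)
q(n) = 1/(9 + n)
O(Z, w) = 1/11 + Z + w (O(Z, w) = (Z + w) + 1/(9 + 6/3) = (Z + w) + 1/(9 + 6*(1/3)) = (Z + w) + 1/(9 + 2) = (Z + w) + 1/11 = 1/11 + Z + w)
O(Y, 67) - 3479 = (1/11 - 40 + 67) - 3479 = 298/11 - 3479 = -37971/11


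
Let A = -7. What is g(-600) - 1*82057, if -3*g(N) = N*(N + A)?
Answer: -203457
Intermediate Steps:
g(N) = -N*(-7 + N)/3 (g(N) = -N*(N - 7)/3 = -N*(-7 + N)/3)
g(-600) - 1*82057 = (1/3)*(-600)*(7 - 1*(-600)) - 1*82057 = (1/3)*(-600)*(7 + 600) - 82057 = (1/3)*(-600)*607 - 82057 = -121400 - 82057 = -203457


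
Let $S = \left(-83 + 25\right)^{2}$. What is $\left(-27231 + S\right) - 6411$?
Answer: $-30278$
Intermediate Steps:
$S = 3364$ ($S = \left(-58\right)^{2} = 3364$)
$\left(-27231 + S\right) - 6411 = \left(-27231 + 3364\right) - 6411 = -23867 - 6411 = -30278$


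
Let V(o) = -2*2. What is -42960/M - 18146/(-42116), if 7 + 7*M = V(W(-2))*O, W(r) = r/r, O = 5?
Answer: 2110935577/189522 ≈ 11138.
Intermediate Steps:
W(r) = 1
V(o) = -4
M = -27/7 (M = -1 + (-4*5)/7 = -1 + (⅐)*(-20) = -1 - 20/7 = -27/7 ≈ -3.8571)
-42960/M - 18146/(-42116) = -42960/(-27/7) - 18146/(-42116) = -42960*(-7/27) - 18146*(-1/42116) = 100240/9 + 9073/21058 = 2110935577/189522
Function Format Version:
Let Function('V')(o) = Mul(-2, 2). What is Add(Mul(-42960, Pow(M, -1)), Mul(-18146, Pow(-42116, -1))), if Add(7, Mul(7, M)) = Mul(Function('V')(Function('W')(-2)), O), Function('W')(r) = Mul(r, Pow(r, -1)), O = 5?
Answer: Rational(2110935577, 189522) ≈ 11138.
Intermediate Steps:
Function('W')(r) = 1
Function('V')(o) = -4
M = Rational(-27, 7) (M = Add(-1, Mul(Rational(1, 7), Mul(-4, 5))) = Add(-1, Mul(Rational(1, 7), -20)) = Add(-1, Rational(-20, 7)) = Rational(-27, 7) ≈ -3.8571)
Add(Mul(-42960, Pow(M, -1)), Mul(-18146, Pow(-42116, -1))) = Add(Mul(-42960, Pow(Rational(-27, 7), -1)), Mul(-18146, Pow(-42116, -1))) = Add(Mul(-42960, Rational(-7, 27)), Mul(-18146, Rational(-1, 42116))) = Add(Rational(100240, 9), Rational(9073, 21058)) = Rational(2110935577, 189522)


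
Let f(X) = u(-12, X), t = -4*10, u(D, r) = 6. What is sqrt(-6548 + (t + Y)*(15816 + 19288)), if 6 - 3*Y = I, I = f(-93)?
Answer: 2*I*sqrt(352677) ≈ 1187.7*I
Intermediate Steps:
t = -40
f(X) = 6
I = 6
Y = 0 (Y = 2 - 1/3*6 = 2 - 2 = 0)
sqrt(-6548 + (t + Y)*(15816 + 19288)) = sqrt(-6548 + (-40 + 0)*(15816 + 19288)) = sqrt(-6548 - 40*35104) = sqrt(-6548 - 1404160) = sqrt(-1410708) = 2*I*sqrt(352677)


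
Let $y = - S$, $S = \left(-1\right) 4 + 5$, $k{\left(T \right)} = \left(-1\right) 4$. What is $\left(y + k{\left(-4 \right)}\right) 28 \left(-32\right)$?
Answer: $4480$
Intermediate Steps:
$k{\left(T \right)} = -4$
$S = 1$ ($S = -4 + 5 = 1$)
$y = -1$ ($y = \left(-1\right) 1 = -1$)
$\left(y + k{\left(-4 \right)}\right) 28 \left(-32\right) = \left(-1 - 4\right) 28 \left(-32\right) = \left(-5\right) 28 \left(-32\right) = \left(-140\right) \left(-32\right) = 4480$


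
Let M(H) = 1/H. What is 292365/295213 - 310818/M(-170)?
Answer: 175267165305/3317 ≈ 5.2839e+7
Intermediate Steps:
292365/295213 - 310818/M(-170) = 292365/295213 - 310818/(1/(-170)) = 292365*(1/295213) - 310818/(-1/170) = 3285/3317 - 310818*(-170) = 3285/3317 + 52839060 = 175267165305/3317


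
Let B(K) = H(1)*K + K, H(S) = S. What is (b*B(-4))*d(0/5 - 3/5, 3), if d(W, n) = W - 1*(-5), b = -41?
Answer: 7216/5 ≈ 1443.2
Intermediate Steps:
d(W, n) = 5 + W (d(W, n) = W + 5 = 5 + W)
B(K) = 2*K (B(K) = 1*K + K = K + K = 2*K)
(b*B(-4))*d(0/5 - 3/5, 3) = (-82*(-4))*(5 + (0/5 - 3/5)) = (-41*(-8))*(5 + (0*(⅕) - 3*⅕)) = 328*(5 + (0 - ⅗)) = 328*(5 - ⅗) = 328*(22/5) = 7216/5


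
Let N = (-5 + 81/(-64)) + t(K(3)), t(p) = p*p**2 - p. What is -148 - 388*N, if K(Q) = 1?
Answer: 36529/16 ≈ 2283.1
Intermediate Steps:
t(p) = p**3 - p
N = -401/64 (N = (-5 + 81/(-64)) + (1**3 - 1*1) = (-5 + 81*(-1/64)) + (1 - 1) = (-5 - 81/64) + 0 = -401/64 + 0 = -401/64 ≈ -6.2656)
-148 - 388*N = -148 - 388*(-401/64) = -148 + 38897/16 = 36529/16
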